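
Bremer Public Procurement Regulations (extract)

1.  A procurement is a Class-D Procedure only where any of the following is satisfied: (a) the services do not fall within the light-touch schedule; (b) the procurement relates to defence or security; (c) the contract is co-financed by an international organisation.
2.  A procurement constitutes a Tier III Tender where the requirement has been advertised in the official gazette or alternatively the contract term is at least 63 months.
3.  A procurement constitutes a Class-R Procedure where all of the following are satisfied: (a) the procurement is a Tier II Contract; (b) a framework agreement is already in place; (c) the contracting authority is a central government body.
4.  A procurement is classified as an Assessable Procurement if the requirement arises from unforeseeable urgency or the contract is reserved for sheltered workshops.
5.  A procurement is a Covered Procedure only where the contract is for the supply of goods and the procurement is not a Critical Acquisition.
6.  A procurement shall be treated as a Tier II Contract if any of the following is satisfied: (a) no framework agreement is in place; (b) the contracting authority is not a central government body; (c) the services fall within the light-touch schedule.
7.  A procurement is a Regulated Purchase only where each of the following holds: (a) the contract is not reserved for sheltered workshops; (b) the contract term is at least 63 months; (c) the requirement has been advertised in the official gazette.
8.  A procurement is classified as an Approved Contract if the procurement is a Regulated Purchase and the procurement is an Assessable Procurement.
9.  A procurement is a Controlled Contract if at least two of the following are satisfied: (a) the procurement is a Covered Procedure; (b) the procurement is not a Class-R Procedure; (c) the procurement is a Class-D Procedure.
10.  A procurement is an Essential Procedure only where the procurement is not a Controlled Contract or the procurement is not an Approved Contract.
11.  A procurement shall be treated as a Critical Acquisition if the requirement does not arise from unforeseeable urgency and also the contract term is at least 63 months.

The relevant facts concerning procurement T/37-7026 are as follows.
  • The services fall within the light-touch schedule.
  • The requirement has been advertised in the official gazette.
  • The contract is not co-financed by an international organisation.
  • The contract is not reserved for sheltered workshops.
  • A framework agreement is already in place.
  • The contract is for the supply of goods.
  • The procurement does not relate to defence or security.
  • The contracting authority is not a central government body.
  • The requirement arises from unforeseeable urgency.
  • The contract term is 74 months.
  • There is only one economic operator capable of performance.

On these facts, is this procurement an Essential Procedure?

paragraph 11 — Critical Acquisition: [the requirement does not arise from unforeseeable urgency? no] AND [contract term: 74 months ≥ 63 months? yes] → not satisfied.
paragraph 5 — Covered Procedure: [the contract is for the supply of goods? yes] AND [not a Critical Acquisition (paragraph 11)? yes] → satisfied.
paragraph 6 — Tier II Contract: [no framework agreement is in place? no] OR [the contracting authority is not a central government body? yes] OR [the services fall within the light-touch schedule? yes] → satisfied.
paragraph 3 — Class-R Procedure: [Tier II Contract (paragraph 6)? yes] AND [a framework agreement is already in place? yes] AND [the contracting authority is a central government body? no] → not satisfied.
paragraph 1 — Class-D Procedure: [the services do not fall within the light-touch schedule? no] OR [the procurement relates to defence or security? no] OR [the contract is co-financed by an international organisation? no] → not satisfied.
paragraph 9 — Controlled Contract: Covered Procedure (paragraph 5)? yes; not a Class-R Procedure (paragraph 3)? yes; Class-D Procedure (paragraph 1)? no — 2 of 3 hold (need ≥2) → satisfied.
paragraph 7 — Regulated Purchase: [the contract is not reserved for sheltered workshops? yes] AND [contract term: 74 months ≥ 63 months? yes] AND [the requirement has been advertised in the official gazette? yes] → satisfied.
paragraph 4 — Assessable Procurement: [the requirement arises from unforeseeable urgency? yes] OR [the contract is reserved for sheltered workshops? no] → satisfied.
paragraph 8 — Approved Contract: [Regulated Purchase (paragraph 7)? yes] AND [Assessable Procurement (paragraph 4)? yes] → satisfied.
paragraph 10 — Essential Procedure: [not a Controlled Contract (paragraph 9)? no] OR [not an Approved Contract (paragraph 8)? no] → not satisfied.

No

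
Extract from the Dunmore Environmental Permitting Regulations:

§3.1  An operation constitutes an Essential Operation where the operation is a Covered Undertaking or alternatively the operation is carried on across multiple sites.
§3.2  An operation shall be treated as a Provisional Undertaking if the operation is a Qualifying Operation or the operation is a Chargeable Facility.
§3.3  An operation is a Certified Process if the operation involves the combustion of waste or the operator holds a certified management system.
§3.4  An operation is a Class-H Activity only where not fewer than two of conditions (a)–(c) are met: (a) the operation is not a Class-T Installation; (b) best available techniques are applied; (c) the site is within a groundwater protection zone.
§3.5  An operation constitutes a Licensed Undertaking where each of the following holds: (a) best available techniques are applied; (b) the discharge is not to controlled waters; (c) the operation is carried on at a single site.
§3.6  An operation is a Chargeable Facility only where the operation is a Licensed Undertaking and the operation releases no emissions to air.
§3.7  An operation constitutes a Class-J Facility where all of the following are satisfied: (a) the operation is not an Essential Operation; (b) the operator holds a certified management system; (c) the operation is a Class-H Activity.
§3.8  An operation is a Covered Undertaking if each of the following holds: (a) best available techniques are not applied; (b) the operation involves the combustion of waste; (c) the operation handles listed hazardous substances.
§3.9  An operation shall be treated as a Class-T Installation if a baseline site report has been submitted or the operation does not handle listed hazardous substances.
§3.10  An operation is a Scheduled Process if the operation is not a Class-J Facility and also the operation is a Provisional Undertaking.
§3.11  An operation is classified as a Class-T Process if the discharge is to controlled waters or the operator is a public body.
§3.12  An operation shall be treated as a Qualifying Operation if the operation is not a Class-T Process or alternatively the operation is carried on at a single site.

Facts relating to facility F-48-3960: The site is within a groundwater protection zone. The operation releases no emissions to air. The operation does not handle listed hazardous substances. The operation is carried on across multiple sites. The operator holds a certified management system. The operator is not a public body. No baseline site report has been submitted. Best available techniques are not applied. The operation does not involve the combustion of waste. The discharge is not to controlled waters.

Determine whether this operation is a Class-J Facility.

No

§3.8 — Covered Undertaking: [best available techniques are not applied? yes] AND [the operation involves the combustion of waste? no] AND [the operation handles listed hazardous substances? no] → not satisfied.
§3.1 — Essential Operation: [Covered Undertaking (§3.8)? no] OR [the operation is carried on across multiple sites? yes] → satisfied.
§3.9 — Class-T Installation: [a baseline site report has been submitted? no] OR [the operation does not handle listed hazardous substances? yes] → satisfied.
§3.4 — Class-H Activity: not a Class-T Installation (§3.9)? no; best available techniques are applied? no; the site is within a groundwater protection zone? yes — 1 of 3 hold (need ≥2) → not satisfied.
§3.7 — Class-J Facility: [not an Essential Operation (§3.1)? no] AND [the operator holds a certified management system? yes] AND [Class-H Activity (§3.4)? no] → not satisfied.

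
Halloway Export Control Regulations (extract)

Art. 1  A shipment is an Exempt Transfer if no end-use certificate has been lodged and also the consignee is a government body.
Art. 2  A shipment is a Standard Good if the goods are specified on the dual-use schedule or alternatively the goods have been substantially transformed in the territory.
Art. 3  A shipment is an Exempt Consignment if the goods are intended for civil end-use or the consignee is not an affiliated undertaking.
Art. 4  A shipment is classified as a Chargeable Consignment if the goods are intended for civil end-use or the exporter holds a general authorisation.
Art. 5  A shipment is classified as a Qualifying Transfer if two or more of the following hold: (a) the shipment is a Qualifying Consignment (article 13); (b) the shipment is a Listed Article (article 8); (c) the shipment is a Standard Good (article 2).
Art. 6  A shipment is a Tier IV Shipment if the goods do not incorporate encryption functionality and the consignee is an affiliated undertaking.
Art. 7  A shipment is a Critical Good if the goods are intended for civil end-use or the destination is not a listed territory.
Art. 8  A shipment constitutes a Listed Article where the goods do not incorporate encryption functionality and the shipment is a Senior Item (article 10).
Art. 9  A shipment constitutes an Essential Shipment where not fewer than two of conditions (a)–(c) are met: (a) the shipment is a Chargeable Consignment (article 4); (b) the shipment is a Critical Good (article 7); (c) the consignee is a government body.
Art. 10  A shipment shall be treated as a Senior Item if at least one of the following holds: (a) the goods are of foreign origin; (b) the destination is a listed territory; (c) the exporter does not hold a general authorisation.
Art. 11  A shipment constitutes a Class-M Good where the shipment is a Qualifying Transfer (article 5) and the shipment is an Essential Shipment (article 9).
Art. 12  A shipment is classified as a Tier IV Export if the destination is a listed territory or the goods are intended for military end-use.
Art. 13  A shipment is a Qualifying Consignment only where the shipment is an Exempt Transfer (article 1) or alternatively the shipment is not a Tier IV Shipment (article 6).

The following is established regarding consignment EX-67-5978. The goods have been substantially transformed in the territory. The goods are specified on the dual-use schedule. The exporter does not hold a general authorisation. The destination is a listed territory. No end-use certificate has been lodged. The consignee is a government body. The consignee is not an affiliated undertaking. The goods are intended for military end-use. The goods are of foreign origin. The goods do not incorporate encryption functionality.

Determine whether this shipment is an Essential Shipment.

Under article 4: the goods are intended for civil end-use? no; or the exporter holds a general authorisation? no. So the shipment is not a Chargeable Consignment.
Under article 7: the goods are intended for civil end-use? no; or the destination is not a listed territory? no. So the shipment is not a Critical Good.
Under article 9: Chargeable Consignment (article 4)? no; Critical Good (article 7)? no; the consignee is a government body? yes — 1 of 3 hold (need ≥2) → not satisfied.

No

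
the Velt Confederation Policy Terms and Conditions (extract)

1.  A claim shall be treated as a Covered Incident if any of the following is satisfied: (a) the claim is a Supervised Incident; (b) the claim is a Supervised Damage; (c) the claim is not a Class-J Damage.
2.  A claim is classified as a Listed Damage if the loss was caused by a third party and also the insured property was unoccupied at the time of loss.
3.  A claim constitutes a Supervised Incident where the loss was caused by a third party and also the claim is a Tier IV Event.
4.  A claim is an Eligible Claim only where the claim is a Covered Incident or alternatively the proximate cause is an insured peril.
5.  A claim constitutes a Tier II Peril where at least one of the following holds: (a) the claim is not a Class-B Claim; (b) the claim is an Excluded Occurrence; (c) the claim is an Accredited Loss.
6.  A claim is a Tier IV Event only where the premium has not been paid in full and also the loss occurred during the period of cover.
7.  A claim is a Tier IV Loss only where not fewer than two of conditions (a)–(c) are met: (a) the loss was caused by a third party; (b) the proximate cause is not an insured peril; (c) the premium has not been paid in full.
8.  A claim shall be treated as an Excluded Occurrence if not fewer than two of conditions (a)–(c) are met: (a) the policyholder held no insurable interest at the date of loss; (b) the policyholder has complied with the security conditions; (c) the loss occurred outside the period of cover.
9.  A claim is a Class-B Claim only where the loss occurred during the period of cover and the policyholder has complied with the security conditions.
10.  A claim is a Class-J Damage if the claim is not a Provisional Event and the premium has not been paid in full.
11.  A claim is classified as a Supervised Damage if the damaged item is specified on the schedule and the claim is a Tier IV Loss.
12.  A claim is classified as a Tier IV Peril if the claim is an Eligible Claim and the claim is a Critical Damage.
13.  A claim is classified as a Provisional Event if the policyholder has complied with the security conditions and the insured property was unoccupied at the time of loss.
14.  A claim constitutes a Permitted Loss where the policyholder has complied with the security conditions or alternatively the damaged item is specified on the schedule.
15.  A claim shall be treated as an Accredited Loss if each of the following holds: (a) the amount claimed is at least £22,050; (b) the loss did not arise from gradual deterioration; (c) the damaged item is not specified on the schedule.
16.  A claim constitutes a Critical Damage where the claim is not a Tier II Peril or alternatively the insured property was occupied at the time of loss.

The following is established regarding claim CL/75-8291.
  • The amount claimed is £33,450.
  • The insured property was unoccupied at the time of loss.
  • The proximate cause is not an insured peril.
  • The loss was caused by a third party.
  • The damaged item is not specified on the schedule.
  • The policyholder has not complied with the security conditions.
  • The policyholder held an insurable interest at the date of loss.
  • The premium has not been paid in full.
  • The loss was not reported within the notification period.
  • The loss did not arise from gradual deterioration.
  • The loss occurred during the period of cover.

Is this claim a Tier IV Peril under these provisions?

paragraph 6 — Tier IV Event: [the premium has not been paid in full? yes] AND [the loss occurred during the period of cover? yes] → satisfied.
paragraph 3 — Supervised Incident: [the loss was caused by a third party? yes] AND [Tier IV Event (paragraph 6)? yes] → satisfied.
paragraph 7 — Tier IV Loss: the loss was caused by a third party? yes; the proximate cause is not an insured peril? yes; the premium has not been paid in full? yes — 3 of 3 hold (need ≥2) → satisfied.
paragraph 11 — Supervised Damage: [the damaged item is specified on the schedule? no] AND [Tier IV Loss (paragraph 7)? yes] → not satisfied.
paragraph 13 — Provisional Event: [the policyholder has complied with the security conditions? no] AND [the insured property was unoccupied at the time of loss? yes] → not satisfied.
paragraph 10 — Class-J Damage: [not a Provisional Event (paragraph 13)? yes] AND [the premium has not been paid in full? yes] → satisfied.
paragraph 1 — Covered Incident: [Supervised Incident (paragraph 3)? yes] OR [Supervised Damage (paragraph 11)? no] OR [not a Class-J Damage (paragraph 10)? no] → satisfied.
paragraph 4 — Eligible Claim: [Covered Incident (paragraph 1)? yes] OR [the proximate cause is an insured peril? no] → satisfied.
paragraph 9 — Class-B Claim: [the loss occurred during the period of cover? yes] AND [the policyholder has complied with the security conditions? no] → not satisfied.
paragraph 8 — Excluded Occurrence: the policyholder held no insurable interest at the date of loss? no; the policyholder has complied with the security conditions? no; the loss occurred outside the period of cover? no — 0 of 3 hold (need ≥2) → not satisfied.
paragraph 15 — Accredited Loss: [amount claimed: £33,450 ≥ £22,050? yes] AND [the loss did not arise from gradual deterioration? yes] AND [the damaged item is not specified on the schedule? yes] → satisfied.
paragraph 5 — Tier II Peril: [not a Class-B Claim (paragraph 9)? yes] OR [Excluded Occurrence (paragraph 8)? no] OR [Accredited Loss (paragraph 15)? yes] → satisfied.
paragraph 16 — Critical Damage: [not a Tier II Peril (paragraph 5)? no] OR [the insured property was occupied at the time of loss? no] → not satisfied.
paragraph 12 — Tier IV Peril: [Eligible Claim (paragraph 4)? yes] AND [Critical Damage (paragraph 16)? no] → not satisfied.

No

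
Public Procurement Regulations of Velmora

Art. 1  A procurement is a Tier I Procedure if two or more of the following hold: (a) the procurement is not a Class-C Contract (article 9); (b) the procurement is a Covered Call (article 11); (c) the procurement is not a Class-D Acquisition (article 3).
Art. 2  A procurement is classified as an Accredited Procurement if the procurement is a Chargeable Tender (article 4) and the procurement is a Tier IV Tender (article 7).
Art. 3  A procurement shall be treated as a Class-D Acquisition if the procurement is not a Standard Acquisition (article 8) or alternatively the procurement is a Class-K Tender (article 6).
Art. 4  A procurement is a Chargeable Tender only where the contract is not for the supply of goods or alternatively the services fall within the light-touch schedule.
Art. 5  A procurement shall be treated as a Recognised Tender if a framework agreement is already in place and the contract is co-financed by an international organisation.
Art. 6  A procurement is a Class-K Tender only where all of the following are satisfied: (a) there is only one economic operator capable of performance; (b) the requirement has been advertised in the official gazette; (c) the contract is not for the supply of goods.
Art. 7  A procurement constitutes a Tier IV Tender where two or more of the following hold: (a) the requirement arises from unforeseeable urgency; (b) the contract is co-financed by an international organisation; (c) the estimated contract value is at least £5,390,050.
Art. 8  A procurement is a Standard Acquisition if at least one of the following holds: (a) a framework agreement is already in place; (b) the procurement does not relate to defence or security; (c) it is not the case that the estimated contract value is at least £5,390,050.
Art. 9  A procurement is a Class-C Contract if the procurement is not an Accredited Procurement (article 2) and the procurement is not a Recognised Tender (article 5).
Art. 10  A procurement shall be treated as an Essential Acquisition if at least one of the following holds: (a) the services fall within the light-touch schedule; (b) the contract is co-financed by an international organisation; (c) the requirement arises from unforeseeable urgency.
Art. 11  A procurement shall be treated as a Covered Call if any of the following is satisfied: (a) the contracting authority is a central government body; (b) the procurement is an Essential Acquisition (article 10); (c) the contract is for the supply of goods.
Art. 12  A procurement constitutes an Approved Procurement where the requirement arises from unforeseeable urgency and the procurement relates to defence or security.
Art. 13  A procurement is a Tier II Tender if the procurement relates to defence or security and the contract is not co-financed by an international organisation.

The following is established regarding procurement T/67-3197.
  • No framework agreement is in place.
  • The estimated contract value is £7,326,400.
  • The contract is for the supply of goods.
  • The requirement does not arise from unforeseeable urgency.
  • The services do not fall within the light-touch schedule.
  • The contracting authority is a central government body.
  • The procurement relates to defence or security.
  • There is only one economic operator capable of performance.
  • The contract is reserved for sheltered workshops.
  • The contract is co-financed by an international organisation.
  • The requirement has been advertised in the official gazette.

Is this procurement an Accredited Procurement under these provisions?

No

article 4 — Chargeable Tender: [the contract is not for the supply of goods? no] OR [the services fall within the light-touch schedule? no] → not satisfied.
article 7 — Tier IV Tender: the requirement arises from unforeseeable urgency? no; the contract is co-financed by an international organisation? yes; estimated contract value: £7,326,400 ≥ £5,390,050? yes — 2 of 3 hold (need ≥2) → satisfied.
article 2 — Accredited Procurement: [Chargeable Tender (article 4)? no] AND [Tier IV Tender (article 7)? yes] → not satisfied.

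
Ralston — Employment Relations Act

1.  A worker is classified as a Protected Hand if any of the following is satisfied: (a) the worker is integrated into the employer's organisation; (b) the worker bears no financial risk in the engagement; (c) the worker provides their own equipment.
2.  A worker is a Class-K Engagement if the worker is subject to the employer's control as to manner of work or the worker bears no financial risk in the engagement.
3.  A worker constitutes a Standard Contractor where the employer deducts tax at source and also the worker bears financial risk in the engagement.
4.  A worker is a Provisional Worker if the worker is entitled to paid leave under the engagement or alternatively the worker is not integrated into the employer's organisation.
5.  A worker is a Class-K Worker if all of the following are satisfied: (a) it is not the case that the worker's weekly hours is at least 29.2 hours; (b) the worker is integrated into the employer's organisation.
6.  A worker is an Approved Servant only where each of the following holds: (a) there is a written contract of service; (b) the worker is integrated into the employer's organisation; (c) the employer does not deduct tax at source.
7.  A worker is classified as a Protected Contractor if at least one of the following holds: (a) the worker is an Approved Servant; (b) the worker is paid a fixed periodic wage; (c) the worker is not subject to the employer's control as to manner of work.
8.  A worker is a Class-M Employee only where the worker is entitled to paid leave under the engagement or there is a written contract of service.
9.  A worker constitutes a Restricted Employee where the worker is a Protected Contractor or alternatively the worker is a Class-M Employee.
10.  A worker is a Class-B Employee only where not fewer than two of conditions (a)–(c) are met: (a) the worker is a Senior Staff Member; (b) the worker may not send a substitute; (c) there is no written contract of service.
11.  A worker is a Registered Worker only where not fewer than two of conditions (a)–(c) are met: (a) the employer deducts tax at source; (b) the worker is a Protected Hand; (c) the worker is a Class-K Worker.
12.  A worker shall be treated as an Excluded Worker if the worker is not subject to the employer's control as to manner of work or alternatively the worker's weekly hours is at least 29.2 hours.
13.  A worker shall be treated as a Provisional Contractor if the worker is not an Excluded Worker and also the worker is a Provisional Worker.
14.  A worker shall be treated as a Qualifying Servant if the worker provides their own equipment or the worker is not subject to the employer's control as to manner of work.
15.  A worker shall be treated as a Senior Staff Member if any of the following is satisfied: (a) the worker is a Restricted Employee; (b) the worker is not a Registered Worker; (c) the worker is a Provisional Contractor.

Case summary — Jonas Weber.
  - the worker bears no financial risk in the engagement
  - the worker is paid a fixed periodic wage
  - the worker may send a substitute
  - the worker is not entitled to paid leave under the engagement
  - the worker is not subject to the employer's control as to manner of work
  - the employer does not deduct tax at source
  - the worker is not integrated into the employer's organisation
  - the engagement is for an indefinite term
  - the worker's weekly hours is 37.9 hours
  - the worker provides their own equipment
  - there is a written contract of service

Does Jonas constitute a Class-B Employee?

No

Under paragraph 6: there is a written contract of service? yes; and the worker is integrated into the employer's organisation? no; and the employer does not deduct tax at source? yes. So the worker is not an Approved Servant.
Under paragraph 7: Approved Servant (paragraph 6)? no; or the worker is paid a fixed periodic wage? yes; or the worker is not subject to the employer's control as to manner of work? yes. So the worker is a Protected Contractor.
Under paragraph 8: the worker is entitled to paid leave under the engagement? no; or there is a written contract of service? yes. So the worker is a Class-M Employee.
Under paragraph 9: Protected Contractor (paragraph 7)? yes; or Class-M Employee (paragraph 8)? yes. So the worker is a Restricted Employee.
Under paragraph 1: the worker is integrated into the employer's organisation? no; or the worker bears no financial risk in the engagement? yes; or the worker provides their own equipment? yes. So the worker is a Protected Hand.
Under paragraph 5: worker's weekly hours: 37.9 hours ≥ 29.2 hours? yes, so negated condition no; and the worker is integrated into the employer's organisation? no. So the worker is not a Class-K Worker.
Under paragraph 11: the employer deducts tax at source? no; Protected Hand (paragraph 1)? yes; Class-K Worker (paragraph 5)? no — 1 of 3 hold (need ≥2) → not satisfied.
Under paragraph 12: the worker is not subject to the employer's control as to manner of work? yes; or worker's weekly hours: 37.9 hours ≥ 29.2 hours? yes. So the worker is an Excluded Worker.
Under paragraph 4: the worker is entitled to paid leave under the engagement? no; or the worker is not integrated into the employer's organisation? yes. So the worker is a Provisional Worker.
Under paragraph 13: not an Excluded Worker (paragraph 12)? no; and Provisional Worker (paragraph 4)? yes. So the worker is not a Provisional Contractor.
Under paragraph 15: Restricted Employee (paragraph 9)? yes; or not a Registered Worker (paragraph 11)? yes; or Provisional Contractor (paragraph 13)? no. So the worker is a Senior Staff Member.
Under paragraph 10: Senior Staff Member (paragraph 15)? yes; the worker may not send a substitute? no; there is no written contract of service? no — 1 of 3 hold (need ≥2) → not satisfied.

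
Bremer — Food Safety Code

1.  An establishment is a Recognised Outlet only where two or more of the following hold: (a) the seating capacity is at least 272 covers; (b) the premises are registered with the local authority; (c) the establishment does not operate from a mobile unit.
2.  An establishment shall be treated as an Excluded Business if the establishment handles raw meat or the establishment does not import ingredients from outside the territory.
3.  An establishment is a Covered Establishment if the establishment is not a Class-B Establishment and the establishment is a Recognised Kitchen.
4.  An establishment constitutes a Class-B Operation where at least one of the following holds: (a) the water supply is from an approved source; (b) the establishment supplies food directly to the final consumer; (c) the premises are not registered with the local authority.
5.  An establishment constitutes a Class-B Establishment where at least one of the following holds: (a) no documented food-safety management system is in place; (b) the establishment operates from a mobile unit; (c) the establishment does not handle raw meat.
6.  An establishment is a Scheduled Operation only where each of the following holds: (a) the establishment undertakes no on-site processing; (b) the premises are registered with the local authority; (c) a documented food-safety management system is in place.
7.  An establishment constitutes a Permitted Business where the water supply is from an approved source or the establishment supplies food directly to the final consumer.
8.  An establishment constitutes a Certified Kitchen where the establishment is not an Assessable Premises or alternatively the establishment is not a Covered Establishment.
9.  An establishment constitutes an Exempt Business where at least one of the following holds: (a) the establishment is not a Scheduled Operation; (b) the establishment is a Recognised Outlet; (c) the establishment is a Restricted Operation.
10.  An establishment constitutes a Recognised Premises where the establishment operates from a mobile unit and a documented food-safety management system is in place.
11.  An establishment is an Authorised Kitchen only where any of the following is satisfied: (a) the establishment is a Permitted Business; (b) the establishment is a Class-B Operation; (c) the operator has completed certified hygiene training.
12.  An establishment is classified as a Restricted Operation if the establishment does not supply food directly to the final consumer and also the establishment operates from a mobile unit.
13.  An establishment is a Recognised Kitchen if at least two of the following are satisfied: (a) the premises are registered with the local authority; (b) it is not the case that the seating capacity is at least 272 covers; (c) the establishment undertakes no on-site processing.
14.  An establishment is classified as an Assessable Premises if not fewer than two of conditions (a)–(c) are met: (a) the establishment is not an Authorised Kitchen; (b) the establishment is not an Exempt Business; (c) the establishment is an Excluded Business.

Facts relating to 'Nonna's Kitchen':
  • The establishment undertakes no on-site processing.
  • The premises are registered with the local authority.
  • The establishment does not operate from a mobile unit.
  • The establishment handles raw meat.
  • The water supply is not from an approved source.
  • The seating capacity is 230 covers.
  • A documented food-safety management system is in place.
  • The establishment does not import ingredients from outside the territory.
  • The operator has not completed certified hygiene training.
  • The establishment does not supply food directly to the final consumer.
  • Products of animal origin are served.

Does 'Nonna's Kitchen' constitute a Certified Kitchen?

No

paragraph 7 — Permitted Business: [the water supply is from an approved source? no] OR [the establishment supplies food directly to the final consumer? no] → not satisfied.
paragraph 4 — Class-B Operation: [the water supply is from an approved source? no] OR [the establishment supplies food directly to the final consumer? no] OR [the premises are not registered with the local authority? no] → not satisfied.
paragraph 11 — Authorised Kitchen: [Permitted Business (paragraph 7)? no] OR [Class-B Operation (paragraph 4)? no] OR [the operator has completed certified hygiene training? no] → not satisfied.
paragraph 6 — Scheduled Operation: [the establishment undertakes no on-site processing? yes] AND [the premises are registered with the local authority? yes] AND [a documented food-safety management system is in place? yes] → satisfied.
paragraph 1 — Recognised Outlet: seating capacity: 230 covers ≥ 272 covers? no; the premises are registered with the local authority? yes; the establishment does not operate from a mobile unit? yes — 2 of 3 hold (need ≥2) → satisfied.
paragraph 12 — Restricted Operation: [the establishment does not supply food directly to the final consumer? yes] AND [the establishment operates from a mobile unit? no] → not satisfied.
paragraph 9 — Exempt Business: [not a Scheduled Operation (paragraph 6)? no] OR [Recognised Outlet (paragraph 1)? yes] OR [Restricted Operation (paragraph 12)? no] → satisfied.
paragraph 2 — Excluded Business: [the establishment handles raw meat? yes] OR [the establishment does not import ingredients from outside the territory? yes] → satisfied.
paragraph 14 — Assessable Premises: not an Authorised Kitchen (paragraph 11)? yes; not an Exempt Business (paragraph 9)? no; Excluded Business (paragraph 2)? yes — 2 of 3 hold (need ≥2) → satisfied.
paragraph 5 — Class-B Establishment: [no documented food-safety management system is in place? no] OR [the establishment operates from a mobile unit? no] OR [the establishment does not handle raw meat? no] → not satisfied.
paragraph 13 — Recognised Kitchen: the premises are registered with the local authority? yes; seating capacity: 230 covers ≥ 272 covers? no, so negated condition yes; the establishment undertakes no on-site processing? yes — 3 of 3 hold (need ≥2) → satisfied.
paragraph 3 — Covered Establishment: [not a Class-B Establishment (paragraph 5)? yes] AND [Recognised Kitchen (paragraph 13)? yes] → satisfied.
paragraph 8 — Certified Kitchen: [not an Assessable Premises (paragraph 14)? no] OR [not a Covered Establishment (paragraph 3)? no] → not satisfied.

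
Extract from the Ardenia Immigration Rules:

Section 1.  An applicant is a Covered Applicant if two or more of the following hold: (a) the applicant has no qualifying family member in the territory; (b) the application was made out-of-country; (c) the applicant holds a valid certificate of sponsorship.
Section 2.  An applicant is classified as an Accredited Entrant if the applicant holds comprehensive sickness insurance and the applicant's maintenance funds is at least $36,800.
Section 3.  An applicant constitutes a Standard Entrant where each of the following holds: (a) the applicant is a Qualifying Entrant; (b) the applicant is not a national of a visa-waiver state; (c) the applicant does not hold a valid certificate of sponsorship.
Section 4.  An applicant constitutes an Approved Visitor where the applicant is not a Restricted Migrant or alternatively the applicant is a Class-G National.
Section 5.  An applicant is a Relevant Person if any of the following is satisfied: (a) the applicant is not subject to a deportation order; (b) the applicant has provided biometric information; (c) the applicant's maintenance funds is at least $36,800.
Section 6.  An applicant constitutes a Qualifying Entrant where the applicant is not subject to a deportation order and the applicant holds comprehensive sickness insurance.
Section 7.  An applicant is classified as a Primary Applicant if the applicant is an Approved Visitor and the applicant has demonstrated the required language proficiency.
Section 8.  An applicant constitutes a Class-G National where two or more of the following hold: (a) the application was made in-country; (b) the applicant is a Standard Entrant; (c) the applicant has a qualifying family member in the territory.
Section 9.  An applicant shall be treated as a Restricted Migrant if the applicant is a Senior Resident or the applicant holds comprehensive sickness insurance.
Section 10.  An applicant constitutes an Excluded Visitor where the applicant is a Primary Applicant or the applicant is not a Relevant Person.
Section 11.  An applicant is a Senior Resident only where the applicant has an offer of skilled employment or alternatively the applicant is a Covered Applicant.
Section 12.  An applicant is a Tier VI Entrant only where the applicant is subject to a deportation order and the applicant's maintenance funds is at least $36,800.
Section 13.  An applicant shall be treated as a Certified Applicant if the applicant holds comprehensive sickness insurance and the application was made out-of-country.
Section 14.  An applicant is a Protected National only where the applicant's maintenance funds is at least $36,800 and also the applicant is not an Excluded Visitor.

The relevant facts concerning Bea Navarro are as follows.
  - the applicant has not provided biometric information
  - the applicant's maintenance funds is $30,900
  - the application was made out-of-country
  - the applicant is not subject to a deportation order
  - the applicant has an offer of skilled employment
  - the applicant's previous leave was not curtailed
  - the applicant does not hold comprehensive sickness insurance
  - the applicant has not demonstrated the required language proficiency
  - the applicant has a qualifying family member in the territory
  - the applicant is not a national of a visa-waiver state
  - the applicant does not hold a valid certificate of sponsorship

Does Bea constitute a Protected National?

No

section 1 — Covered Applicant: the applicant has no qualifying family member in the territory? no; the application was made out-of-country? yes; the applicant holds a valid certificate of sponsorship? no — 1 of 3 hold (need ≥2) → not satisfied.
section 11 — Senior Resident: [the applicant has an offer of skilled employment? yes] OR [Covered Applicant (section 1)? no] → satisfied.
section 9 — Restricted Migrant: [Senior Resident (section 11)? yes] OR [the applicant holds comprehensive sickness insurance? no] → satisfied.
section 6 — Qualifying Entrant: [the applicant is not subject to a deportation order? yes] AND [the applicant holds comprehensive sickness insurance? no] → not satisfied.
section 3 — Standard Entrant: [Qualifying Entrant (section 6)? no] AND [the applicant is not a national of a visa-waiver state? yes] AND [the applicant does not hold a valid certificate of sponsorship? yes] → not satisfied.
section 8 — Class-G National: the application was made in-country? no; Standard Entrant (section 3)? no; the applicant has a qualifying family member in the territory? yes — 1 of 3 hold (need ≥2) → not satisfied.
section 4 — Approved Visitor: [not a Restricted Migrant (section 9)? no] OR [Class-G National (section 8)? no] → not satisfied.
section 7 — Primary Applicant: [Approved Visitor (section 4)? no] AND [the applicant has demonstrated the required language proficiency? no] → not satisfied.
section 5 — Relevant Person: [the applicant is not subject to a deportation order? yes] OR [the applicant has provided biometric information? no] OR [applicant's maintenance funds: $30,900 ≥ $36,800? no] → satisfied.
section 10 — Excluded Visitor: [Primary Applicant (section 7)? no] OR [not a Relevant Person (section 5)? no] → not satisfied.
section 14 — Protected National: [applicant's maintenance funds: $30,900 ≥ $36,800? no] AND [not an Excluded Visitor (section 10)? yes] → not satisfied.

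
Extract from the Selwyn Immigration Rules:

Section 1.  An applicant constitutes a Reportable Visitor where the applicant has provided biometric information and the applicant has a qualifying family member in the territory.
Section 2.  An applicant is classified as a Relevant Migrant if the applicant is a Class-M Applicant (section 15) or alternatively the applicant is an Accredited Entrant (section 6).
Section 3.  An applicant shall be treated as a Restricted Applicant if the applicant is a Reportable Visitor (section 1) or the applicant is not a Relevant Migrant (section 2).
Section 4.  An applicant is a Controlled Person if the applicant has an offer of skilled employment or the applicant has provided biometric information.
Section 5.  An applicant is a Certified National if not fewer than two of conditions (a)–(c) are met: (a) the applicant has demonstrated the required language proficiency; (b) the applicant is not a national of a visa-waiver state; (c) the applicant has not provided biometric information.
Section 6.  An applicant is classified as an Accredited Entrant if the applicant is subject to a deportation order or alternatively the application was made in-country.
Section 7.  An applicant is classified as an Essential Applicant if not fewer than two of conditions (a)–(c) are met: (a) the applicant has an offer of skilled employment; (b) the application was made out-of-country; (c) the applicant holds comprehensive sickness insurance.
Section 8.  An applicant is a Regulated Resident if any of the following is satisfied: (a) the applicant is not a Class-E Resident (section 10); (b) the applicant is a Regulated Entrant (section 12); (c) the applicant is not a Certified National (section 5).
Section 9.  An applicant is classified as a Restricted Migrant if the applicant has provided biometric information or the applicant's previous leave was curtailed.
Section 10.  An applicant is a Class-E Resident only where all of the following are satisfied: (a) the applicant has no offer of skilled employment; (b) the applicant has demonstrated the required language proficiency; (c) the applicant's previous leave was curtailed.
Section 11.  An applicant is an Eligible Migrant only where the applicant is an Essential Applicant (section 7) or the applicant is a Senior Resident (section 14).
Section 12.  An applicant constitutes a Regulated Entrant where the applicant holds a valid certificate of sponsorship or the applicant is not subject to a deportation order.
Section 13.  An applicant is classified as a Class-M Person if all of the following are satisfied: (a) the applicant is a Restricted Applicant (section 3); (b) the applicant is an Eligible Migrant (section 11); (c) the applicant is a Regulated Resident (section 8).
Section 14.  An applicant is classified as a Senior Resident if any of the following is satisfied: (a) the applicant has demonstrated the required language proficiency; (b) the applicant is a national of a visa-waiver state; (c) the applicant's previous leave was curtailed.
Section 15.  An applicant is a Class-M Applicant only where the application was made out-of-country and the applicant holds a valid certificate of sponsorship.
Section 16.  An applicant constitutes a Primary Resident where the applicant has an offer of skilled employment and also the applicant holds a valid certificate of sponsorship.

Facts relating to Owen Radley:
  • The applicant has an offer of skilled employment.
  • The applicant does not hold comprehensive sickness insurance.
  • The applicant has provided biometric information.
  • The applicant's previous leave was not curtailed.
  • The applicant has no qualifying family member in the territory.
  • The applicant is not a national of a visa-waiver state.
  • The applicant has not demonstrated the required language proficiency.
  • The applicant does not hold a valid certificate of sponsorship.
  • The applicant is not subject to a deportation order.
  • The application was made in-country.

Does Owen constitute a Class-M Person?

section 1 — Reportable Visitor: [the applicant has provided biometric information? yes] AND [the applicant has a qualifying family member in the territory? no] → not satisfied.
section 15 — Class-M Applicant: [the application was made out-of-country? no] AND [the applicant holds a valid certificate of sponsorship? no] → not satisfied.
section 6 — Accredited Entrant: [the applicant is subject to a deportation order? no] OR [the application was made in-country? yes] → satisfied.
section 2 — Relevant Migrant: [Class-M Applicant (section 15)? no] OR [Accredited Entrant (section 6)? yes] → satisfied.
section 3 — Restricted Applicant: [Reportable Visitor (section 1)? no] OR [not a Relevant Migrant (section 2)? no] → not satisfied.
section 7 — Essential Applicant: the applicant has an offer of skilled employment? yes; the application was made out-of-country? no; the applicant holds comprehensive sickness insurance? no — 1 of 3 hold (need ≥2) → not satisfied.
section 14 — Senior Resident: [the applicant has demonstrated the required language proficiency? no] OR [the applicant is a national of a visa-waiver state? no] OR [the applicant's previous leave was curtailed? no] → not satisfied.
section 11 — Eligible Migrant: [Essential Applicant (section 7)? no] OR [Senior Resident (section 14)? no] → not satisfied.
section 10 — Class-E Resident: [the applicant has no offer of skilled employment? no] AND [the applicant has demonstrated the required language proficiency? no] AND [the applicant's previous leave was curtailed? no] → not satisfied.
section 12 — Regulated Entrant: [the applicant holds a valid certificate of sponsorship? no] OR [the applicant is not subject to a deportation order? yes] → satisfied.
section 5 — Certified National: the applicant has demonstrated the required language proficiency? no; the applicant is not a national of a visa-waiver state? yes; the applicant has not provided biometric information? no — 1 of 3 hold (need ≥2) → not satisfied.
section 8 — Regulated Resident: [not a Class-E Resident (section 10)? yes] OR [Regulated Entrant (section 12)? yes] OR [not a Certified National (section 5)? yes] → satisfied.
section 13 — Class-M Person: [Restricted Applicant (section 3)? no] AND [Eligible Migrant (section 11)? no] AND [Regulated Resident (section 8)? yes] → not satisfied.

No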